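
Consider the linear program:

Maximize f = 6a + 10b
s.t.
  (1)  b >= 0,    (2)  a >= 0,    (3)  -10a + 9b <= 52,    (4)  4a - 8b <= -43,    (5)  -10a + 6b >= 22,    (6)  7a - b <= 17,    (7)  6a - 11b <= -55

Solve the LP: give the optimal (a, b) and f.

a = 19/5, b = 10, maximum f = 614/5

At the optimal vertex, -10a + 9b = 52 and -10a + 6b = 22.
Solving simultaneously gives a = 19/5, b = 10.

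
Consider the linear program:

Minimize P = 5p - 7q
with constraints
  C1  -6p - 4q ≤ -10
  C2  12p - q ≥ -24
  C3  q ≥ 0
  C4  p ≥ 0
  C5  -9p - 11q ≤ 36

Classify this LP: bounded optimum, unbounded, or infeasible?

unbounded

From the feasible point (5/3, 0), moving in the direction (1, 12) keeps every constraint satisfied while P decreases without bound.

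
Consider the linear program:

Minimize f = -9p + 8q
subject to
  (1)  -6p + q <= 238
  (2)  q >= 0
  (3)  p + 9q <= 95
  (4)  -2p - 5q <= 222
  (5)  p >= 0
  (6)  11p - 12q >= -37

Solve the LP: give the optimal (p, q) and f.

p = 95, q = 0, minimum f = -855

At the optimal vertex, q = 0 and p + 9q = 95.
Solving simultaneously gives p = 95, q = 0.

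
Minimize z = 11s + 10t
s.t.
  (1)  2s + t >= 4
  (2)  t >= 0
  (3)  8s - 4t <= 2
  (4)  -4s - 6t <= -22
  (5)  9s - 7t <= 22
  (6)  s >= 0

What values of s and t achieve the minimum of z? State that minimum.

s = 1/4, t = 7/2, minimum z = 151/4

Feasible corners and z = 11s + 10t:
  (1/4, 7/2) → z = 151/4
  (0, 4) → z = 40
  (25/16, 21/8) → z = 695/16
The feasible region is unbounded (it extends along (0, 1), (1, 2)), but z strictly increases along every unbounded feasible direction, so there is no improving ray and the minimum is attained at a vertex.

The optimum lies where 2s + t = 4 and -4s - 6t = -22.
Solving simultaneously gives s = 1/4, t = 7/2.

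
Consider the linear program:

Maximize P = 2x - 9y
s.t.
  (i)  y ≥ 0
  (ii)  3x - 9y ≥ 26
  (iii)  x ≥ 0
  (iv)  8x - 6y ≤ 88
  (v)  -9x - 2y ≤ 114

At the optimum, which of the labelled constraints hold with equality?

(i) and (iv)

Corner points and P = 2x - 9y:
  (26/3, 0) → P = 52/3
  (11, 0) → P = 22
  (106/9, 28/27) → P = 128/9

The maximum is at (11, 0). Substituting into each constraint, equality holds for (i) and (iv); the remaining constraints have slack.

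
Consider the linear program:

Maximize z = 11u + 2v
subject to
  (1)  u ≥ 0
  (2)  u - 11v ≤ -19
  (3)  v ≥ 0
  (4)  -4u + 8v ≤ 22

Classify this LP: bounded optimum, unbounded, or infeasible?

unbounded

From the feasible point (0, 19/11), moving in the direction (11, 1) keeps every constraint satisfied while z increases without bound.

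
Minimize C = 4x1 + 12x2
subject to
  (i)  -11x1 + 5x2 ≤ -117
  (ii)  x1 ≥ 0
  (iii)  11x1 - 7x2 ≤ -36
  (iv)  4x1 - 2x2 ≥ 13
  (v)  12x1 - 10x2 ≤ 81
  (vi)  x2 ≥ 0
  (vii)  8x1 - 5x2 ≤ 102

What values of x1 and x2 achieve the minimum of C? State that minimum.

The feasible region is unbounded (it extends along (1, 2), (5, 8)), but C strictly increases along every unbounded feasible direction, so there is no improving ray and the minimum is attained at a vertex.

The binding constraints are -11x1 + 5x2 = -117 and 11x1 - 7x2 = -36.
Solving simultaneously gives x1 = 999/22, x2 = 153/2.

x1 = 999/22, x2 = 153/2, minimum C = 12096/11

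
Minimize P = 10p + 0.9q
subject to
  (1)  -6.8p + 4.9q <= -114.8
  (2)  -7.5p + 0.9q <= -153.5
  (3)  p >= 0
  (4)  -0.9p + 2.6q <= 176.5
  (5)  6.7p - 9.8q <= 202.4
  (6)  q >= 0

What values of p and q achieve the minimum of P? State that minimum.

Feasible corners and P = 10p + 0.9q:
  (64883/3063, 18280/3063) → P = 665282/3063
  (116333/1327, 130352/1327) → P = 6403234/6635
  (307/15, 0) → P = 614/3
  (112797/430, 136471/860) → P = 23787639/8600
  (2024/67, 0) → P = 20240/67

p = 307/15, q = 0, minimum P = 614/3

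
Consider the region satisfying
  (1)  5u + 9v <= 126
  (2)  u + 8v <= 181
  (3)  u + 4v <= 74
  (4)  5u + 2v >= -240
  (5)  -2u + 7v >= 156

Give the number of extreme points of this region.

5

Of the 10 pairwise boundary intersections, those satisfying every inequality are:
  (-162/11, 244/11)
  (-522/53, 1032/53)
  (-33, 107/4)
  (-1141/19, 1145/38)
  (-664/13, 100/13)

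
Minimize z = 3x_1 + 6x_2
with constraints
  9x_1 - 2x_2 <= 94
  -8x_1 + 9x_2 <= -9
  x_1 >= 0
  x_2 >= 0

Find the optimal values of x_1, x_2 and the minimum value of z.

Corner points and z = 3x_1 + 6x_2:
  (828/65, 671/65) → z = 1302/13
  (94/9, 0) → z = 94/3
  (9/8, 0) → z = 27/8

x_1 = 9/8, x_2 = 0, minimum z = 27/8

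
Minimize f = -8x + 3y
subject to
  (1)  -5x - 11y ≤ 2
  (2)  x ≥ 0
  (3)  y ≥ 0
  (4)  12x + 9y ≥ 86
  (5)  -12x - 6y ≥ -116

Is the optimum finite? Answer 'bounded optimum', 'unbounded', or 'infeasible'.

bounded optimum

Vertices and f = -8x + 3y:
  (0, 86/9) → f = 86/3
  (0, 58/3) → f = 58
  (43/6, 0) → f = -172/3
  (29/3, 0) → f = -232/3
The feasible region has finitely many vertices and no improving ray; the minimum is -232/3 at (29/3, 0).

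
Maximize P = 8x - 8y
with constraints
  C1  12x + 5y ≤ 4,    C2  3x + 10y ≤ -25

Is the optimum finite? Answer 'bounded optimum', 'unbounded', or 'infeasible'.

unbounded

From the feasible point (11/7, -104/35), moving in the direction (5, -12) keeps every constraint satisfied while P increases without bound.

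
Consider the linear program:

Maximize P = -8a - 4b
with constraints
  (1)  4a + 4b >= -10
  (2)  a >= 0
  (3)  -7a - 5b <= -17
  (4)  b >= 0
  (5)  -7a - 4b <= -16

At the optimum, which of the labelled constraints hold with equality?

Corner points and P = -8a - 4b:
  (0, 4) → P = -16
  (17/7, 0) → P = -136/7
  (12/7, 1) → P = -124/7
The feasible region is unbounded (it extends along (0, 1), (1, 0)), but P strictly decreases along every unbounded feasible direction, so there is no improving ray and the maximum is attained at a vertex.

The maximum is at (0, 4). Substituting into each constraint, equality holds for (2) and (5); the remaining constraints have slack.

(2) and (5)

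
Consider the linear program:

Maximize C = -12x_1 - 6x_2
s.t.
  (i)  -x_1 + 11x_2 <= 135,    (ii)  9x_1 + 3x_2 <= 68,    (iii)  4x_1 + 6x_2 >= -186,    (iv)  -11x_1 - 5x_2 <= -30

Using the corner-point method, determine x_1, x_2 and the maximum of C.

Feasible corners and C = -12x_1 - 6x_2:
  (343/102, 1283/102) → C = -1969/17
  (-115/42, 505/42) → C = -275/7
  (125/6, -239/6) → C = -11

At the optimal vertex, 9x_1 + 3x_2 = 68 and -11x_1 - 5x_2 = -30.
Solving simultaneously gives x_1 = 125/6, x_2 = -239/6.

x_1 = 125/6, x_2 = -239/6, maximum C = -11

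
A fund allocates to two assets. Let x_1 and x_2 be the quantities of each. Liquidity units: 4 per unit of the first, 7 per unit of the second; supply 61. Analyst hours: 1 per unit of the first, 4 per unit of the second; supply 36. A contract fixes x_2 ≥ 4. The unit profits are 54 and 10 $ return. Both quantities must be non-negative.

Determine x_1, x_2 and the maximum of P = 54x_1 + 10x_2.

Feasible corners and P = 54x_1 + 10x_2:
  (0, 61/7) → P = 610/7
  (0, 4) → P = 40
  (33/4, 4) → P = 971/2

The optimum lies where 4x_1 + 7x_2 = 61 and x_2 = 4.
Solving simultaneously gives x_1 = 33/4, x_2 = 4.

x_1 = 33/4, x_2 = 4, maximum P = 971/2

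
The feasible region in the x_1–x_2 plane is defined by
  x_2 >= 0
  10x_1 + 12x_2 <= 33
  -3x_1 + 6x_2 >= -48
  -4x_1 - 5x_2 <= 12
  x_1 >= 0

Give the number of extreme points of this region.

Of the 10 pairwise boundary intersections, those satisfying every inequality are:
  (33/10, 0)
  (0, 0)
  (0, 11/4)

3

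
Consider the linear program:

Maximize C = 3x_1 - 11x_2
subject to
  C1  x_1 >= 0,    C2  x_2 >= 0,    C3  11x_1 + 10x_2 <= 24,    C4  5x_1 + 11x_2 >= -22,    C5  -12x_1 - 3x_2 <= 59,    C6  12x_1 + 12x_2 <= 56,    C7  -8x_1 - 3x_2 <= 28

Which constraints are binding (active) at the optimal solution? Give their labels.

Feasible corners and C = 3x_1 - 11x_2:
  (0, 0) → C = 0
  (0, 12/5) → C = -132/5
  (24/11, 0) → C = 72/11

The maximum is at (24/11, 0). Substituting into each constraint, equality holds for C2 and C3; the remaining constraints have slack.

C2 and C3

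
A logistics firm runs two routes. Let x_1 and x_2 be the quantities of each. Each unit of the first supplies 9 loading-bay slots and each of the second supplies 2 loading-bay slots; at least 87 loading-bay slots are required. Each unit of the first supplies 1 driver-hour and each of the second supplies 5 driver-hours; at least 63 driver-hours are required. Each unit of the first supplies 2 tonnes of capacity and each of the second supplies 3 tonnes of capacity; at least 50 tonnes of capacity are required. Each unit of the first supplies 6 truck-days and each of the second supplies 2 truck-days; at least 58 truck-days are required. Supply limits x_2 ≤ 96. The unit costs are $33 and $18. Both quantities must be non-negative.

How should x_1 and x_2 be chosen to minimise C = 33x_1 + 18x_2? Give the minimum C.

Corner points and C = 33x_1 + 18x_2:
  (0, 87/2) → C = 783
  (0, 96) → C = 1728
  (63, 0) → C = 2079
  (7, 12) → C = 447
  (61/7, 76/7) → C = 483
The feasible region is unbounded (it extends along (1, 0)), but C strictly increases along every unbounded feasible direction, so there is no improving ray and the minimum is attained at a vertex.

The binding constraints are 9x_1 + 2x_2 = 87 and 2x_1 + 3x_2 = 50.
Solving simultaneously gives x_1 = 7, x_2 = 12.

x_1 = 7, x_2 = 12, minimum C = 447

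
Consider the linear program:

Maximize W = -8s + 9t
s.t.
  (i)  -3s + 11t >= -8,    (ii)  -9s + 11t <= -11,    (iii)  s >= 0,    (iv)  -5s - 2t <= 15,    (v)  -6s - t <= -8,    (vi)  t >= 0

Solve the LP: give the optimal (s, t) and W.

s = 33/25, t = 2/25, maximum W = -246/25

Corner points and W = -8s + 9t:
  (8/3, 0) → W = -64/3
  (33/25, 2/25) → W = -246/25
  (4/3, 0) → W = -32/3
The feasible region is unbounded (it extends along (11, 3), (11, 9)), but W strictly decreases along every unbounded feasible direction, so there is no improving ray and the maximum is attained at a vertex.

The binding constraints are -9s + 11t = -11 and -6s - t = -8.
Solving simultaneously gives s = 33/25, t = 2/25.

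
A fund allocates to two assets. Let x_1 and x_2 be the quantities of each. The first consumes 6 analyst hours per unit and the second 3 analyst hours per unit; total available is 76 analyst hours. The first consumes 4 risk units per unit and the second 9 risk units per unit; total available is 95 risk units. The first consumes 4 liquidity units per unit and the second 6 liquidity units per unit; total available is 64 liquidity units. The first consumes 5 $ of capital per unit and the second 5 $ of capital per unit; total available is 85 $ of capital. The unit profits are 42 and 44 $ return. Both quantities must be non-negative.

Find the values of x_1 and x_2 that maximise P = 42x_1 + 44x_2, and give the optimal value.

Corner points and P = 42x_1 + 44x_2:
  (0, 0) → P = 0
  (0, 95/9) → P = 4180/9
  (38/3, 0) → P = 532
  (11, 10/3) → P = 1826/3
  (1/2, 31/3) → P = 1427/3

At the optimal vertex, 6x_1 + 3x_2 = 76 and 4x_1 + 6x_2 = 64.
Solving simultaneously gives x_1 = 11, x_2 = 10/3.

x_1 = 11, x_2 = 10/3, maximum P = 1826/3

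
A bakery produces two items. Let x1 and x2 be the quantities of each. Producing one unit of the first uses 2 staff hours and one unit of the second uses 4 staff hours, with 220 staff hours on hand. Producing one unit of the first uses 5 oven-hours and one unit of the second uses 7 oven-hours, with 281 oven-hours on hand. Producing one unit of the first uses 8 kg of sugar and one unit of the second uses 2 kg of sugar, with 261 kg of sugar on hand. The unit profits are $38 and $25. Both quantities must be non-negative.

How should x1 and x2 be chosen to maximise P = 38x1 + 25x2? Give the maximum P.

x1 = 55/2, x2 = 41/2, maximum P = 3115/2

Extreme points and P = 38x1 + 25x2:
  (0, 0) → P = 0
  (0, 281/7) → P = 7025/7
  (261/8, 0) → P = 4959/4
  (55/2, 41/2) → P = 3115/2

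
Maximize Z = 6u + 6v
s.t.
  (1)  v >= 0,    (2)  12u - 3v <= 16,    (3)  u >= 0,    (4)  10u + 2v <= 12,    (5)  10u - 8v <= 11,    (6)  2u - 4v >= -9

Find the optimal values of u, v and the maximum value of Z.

Feasible corners and Z = 6u + 6v:
  (0, 0) → Z = 0
  (11/10, 0) → Z = 33/5
  (0, 9/4) → Z = 27/2
  (59/50, 1/10) → Z = 192/25
  (15/22, 57/22) → Z = 216/11

At the optimal vertex, 10u + 2v = 12 and 2u - 4v = -9.
Solving simultaneously gives u = 15/22, v = 57/22.

u = 15/22, v = 57/22, maximum Z = 216/11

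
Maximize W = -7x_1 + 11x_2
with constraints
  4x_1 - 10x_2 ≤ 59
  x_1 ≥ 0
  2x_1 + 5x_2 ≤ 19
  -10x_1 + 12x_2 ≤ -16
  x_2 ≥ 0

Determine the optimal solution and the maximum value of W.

x_1 = 154/37, x_2 = 79/37, maximum W = -209/37

Extreme points and W = -7x_1 + 11x_2:
  (154/37, 79/37) → W = -209/37
  (19/2, 0) → W = -133/2
  (8/5, 0) → W = -56/5

The binding constraints are 2x_1 + 5x_2 = 19 and -10x_1 + 12x_2 = -16.
Solving simultaneously gives x_1 = 154/37, x_2 = 79/37.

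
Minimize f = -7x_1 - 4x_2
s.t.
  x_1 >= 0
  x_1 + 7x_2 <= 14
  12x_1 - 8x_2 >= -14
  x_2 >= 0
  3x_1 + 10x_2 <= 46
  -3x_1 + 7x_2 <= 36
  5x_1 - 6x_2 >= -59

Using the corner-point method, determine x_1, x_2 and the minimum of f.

Vertices and f = -7x_1 - 4x_2:
  (0, 7/4) → f = -7
  (0, 0) → f = 0
  (7/46, 91/46) → f = -413/46
  (14, 0) → f = -98

The binding constraints are x_1 + 7x_2 = 14 and x_2 = 0.
Solving simultaneously gives x_1 = 14, x_2 = 0.

x_1 = 14, x_2 = 0, minimum f = -98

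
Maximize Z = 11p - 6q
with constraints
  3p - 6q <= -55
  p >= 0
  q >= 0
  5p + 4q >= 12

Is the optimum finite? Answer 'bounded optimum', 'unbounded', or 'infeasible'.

unbounded

From the feasible point (0, 55/6), moving in the direction (6, 3) keeps every constraint satisfied while Z increases without bound.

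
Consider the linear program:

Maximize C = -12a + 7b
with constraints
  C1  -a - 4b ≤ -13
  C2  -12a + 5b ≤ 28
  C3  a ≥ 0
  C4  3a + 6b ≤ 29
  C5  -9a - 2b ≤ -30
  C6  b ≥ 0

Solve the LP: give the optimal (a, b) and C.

a = 61/24, b = 57/16, maximum C = -89/16

At the optimal vertex, 3a + 6b = 29 and -9a - 2b = -30.
Solving simultaneously gives a = 61/24, b = 57/16.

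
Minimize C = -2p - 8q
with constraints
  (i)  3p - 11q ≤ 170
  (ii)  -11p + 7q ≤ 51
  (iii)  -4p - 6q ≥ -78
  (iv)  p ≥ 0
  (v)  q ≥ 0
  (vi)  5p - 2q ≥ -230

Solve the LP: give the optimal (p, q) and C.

p = 120/47, q = 531/47, minimum C = -4488/47

Feasible corners and C = -2p - 8q:
  (120/47, 531/47) → C = -4488/47
  (0, 51/7) → C = -408/7
  (39/2, 0) → C = -39
  (0, 0) → C = 0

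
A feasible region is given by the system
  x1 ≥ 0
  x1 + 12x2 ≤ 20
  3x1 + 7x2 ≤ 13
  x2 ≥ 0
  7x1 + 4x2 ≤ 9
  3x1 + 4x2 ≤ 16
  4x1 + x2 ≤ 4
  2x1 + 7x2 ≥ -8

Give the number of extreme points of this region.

Of the 28 pairwise boundary intersections, those satisfying every inequality are:
  (0, 5/3)
  (0, 0)
  (7/20, 131/80)
  (1, 0)
  (7/9, 8/9)

5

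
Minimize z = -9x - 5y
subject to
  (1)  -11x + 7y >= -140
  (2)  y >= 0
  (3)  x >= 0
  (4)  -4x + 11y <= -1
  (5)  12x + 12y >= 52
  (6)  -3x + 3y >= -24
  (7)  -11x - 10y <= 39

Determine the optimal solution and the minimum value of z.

Corner points and z = -9x - 5y:
  (13/3, 0) → z = -39
  (8, 0) → z = -72
  (146/45, 49/45) → z = -1559/45
  (87/7, 31/7) → z = -134

x = 87/7, y = 31/7, minimum z = -134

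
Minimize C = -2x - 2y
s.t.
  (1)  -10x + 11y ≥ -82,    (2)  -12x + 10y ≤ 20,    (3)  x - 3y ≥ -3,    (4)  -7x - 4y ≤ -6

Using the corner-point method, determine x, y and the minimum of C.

Corner points and C = -2x - 2y:
  (279/19, 112/19) → C = -782/19
  (394/117, -514/117) → C = 80/39
  (6/25, 27/25) → C = -66/25

The binding constraints are -10x + 11y = -82 and x - 3y = -3.
Solving simultaneously gives x = 279/19, y = 112/19.

x = 279/19, y = 112/19, minimum C = -782/19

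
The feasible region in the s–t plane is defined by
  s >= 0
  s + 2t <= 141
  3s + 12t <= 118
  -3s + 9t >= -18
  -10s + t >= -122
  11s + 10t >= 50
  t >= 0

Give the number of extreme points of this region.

The feasible vertices (each the meet of two boundaries and inside every other half-plane) are:
  (0, 59/6)
  (0, 5)
  (1582/123, 814/123)
  (360/29, 62/29)
  (6, 0)
  (50/11, 0)

6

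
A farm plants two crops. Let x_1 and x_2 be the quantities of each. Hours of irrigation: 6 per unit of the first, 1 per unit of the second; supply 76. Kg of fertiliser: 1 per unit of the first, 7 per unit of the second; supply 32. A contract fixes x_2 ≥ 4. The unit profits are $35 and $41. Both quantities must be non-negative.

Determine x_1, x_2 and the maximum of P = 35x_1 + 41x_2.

Extreme points and P = 35x_1 + 41x_2:
  (0, 32/7) → P = 1312/7
  (0, 4) → P = 164
  (4, 4) → P = 304

The binding constraints are x_1 + 7x_2 = 32 and x_2 = 4.
Solving simultaneously gives x_1 = 4, x_2 = 4.

x_1 = 4, x_2 = 4, maximum P = 304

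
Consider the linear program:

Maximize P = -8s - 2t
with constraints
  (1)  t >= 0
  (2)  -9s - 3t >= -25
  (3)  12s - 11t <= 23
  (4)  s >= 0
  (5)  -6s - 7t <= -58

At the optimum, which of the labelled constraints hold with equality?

(4) and (5)

Extreme points and P = -8s - 2t:
  (0, 25/3) → P = -50/3
  (1/45, 124/15) → P = -752/45
  (0, 58/7) → P = -116/7

The maximum is at (0, 58/7). Substituting into each constraint, equality holds for (4) and (5); the remaining constraints have slack.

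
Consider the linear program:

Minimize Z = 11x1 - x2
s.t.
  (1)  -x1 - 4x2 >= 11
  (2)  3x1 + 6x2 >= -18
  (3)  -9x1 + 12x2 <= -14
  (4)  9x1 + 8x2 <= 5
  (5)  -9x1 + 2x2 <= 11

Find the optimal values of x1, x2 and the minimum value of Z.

Vertices and Z = 11x1 - x2:
  (-1, -5/2) → Z = -17/2
  (27/7, -26/7) → Z = 323/7
  (29/5, -59/10) → Z = 697/10

The binding constraints are -x1 - 4x2 = 11 and 3x1 + 6x2 = -18.
Solving simultaneously gives x1 = -1, x2 = -5/2.

x1 = -1, x2 = -5/2, minimum Z = -17/2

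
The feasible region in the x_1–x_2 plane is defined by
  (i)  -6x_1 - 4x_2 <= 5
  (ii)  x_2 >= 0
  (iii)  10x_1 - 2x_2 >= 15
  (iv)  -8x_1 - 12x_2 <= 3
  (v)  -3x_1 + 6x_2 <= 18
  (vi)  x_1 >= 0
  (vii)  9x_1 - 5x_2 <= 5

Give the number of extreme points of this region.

3

The feasible vertices (each the meet of two boundaries and inside every other half-plane) are:
  (7/3, 25/6)
  (65/32, 85/32)
  (40/13, 59/13)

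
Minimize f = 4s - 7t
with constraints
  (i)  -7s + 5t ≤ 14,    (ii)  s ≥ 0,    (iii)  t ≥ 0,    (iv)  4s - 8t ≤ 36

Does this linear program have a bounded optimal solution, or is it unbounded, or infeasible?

From the feasible point (0, 14/5), moving in the direction (5, 7) keeps every constraint satisfied while f decreases without bound.

unbounded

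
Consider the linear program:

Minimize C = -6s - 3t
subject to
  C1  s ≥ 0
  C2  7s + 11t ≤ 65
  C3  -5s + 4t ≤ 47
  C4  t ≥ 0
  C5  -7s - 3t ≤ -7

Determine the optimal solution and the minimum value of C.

Extreme points and C = -6s - 3t:
  (0, 65/11) → C = -195/11
  (0, 7/3) → C = -7
  (65/7, 0) → C = -390/7
  (1, 0) → C = -6

s = 65/7, t = 0, minimum C = -390/7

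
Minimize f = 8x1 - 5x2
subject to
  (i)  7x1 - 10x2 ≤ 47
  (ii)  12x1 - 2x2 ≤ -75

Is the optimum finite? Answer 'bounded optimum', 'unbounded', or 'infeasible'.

unbounded

From the feasible point (-422/53, -1089/106), moving in the direction (2, 12) keeps every constraint satisfied while f decreases without bound.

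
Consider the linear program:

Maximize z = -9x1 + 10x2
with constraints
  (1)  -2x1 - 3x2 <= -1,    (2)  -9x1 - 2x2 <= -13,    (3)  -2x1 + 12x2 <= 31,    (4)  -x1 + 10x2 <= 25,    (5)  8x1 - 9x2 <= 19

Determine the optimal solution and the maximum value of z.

Corner points and z = -9x1 + 10x2:
  (20/23, 119/46) → z = 415/23
  (155/97, -67/97) → z = -2065/97
  (415/71, 219/71) → z = -1545/71

The binding constraints are -9x1 - 2x2 = -13 and -x1 + 10x2 = 25.
Solving simultaneously gives x1 = 20/23, x2 = 119/46.

x1 = 20/23, x2 = 119/46, maximum z = 415/23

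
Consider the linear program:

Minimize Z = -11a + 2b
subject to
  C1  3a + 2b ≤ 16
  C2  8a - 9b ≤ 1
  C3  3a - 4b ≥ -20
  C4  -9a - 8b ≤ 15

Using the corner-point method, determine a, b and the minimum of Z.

At the optimal vertex, 3a + 2b = 16 and 8a - 9b = 1.
Solving simultaneously gives a = 146/43, b = 125/43.

a = 146/43, b = 125/43, minimum Z = -1356/43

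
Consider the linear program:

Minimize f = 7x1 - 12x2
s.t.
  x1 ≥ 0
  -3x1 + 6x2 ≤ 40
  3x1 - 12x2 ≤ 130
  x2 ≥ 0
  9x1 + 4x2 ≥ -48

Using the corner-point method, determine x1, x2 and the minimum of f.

x1 = 0, x2 = 20/3, minimum f = -80

The feasible region is unbounded (it extends along (4, 1), (2, 1)), but f strictly increases along every unbounded feasible direction, so there is no improving ray and the minimum is attained at a vertex.

The optimum lies where x1 = 0 and -3x1 + 6x2 = 40.
Solving simultaneously gives x1 = 0, x2 = 20/3.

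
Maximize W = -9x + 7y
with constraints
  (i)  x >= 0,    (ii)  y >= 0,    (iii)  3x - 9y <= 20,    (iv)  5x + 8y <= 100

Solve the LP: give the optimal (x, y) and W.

x = 0, y = 25/2, maximum W = 175/2

Extreme points and W = -9x + 7y:
  (0, 0) → W = 0
  (0, 25/2) → W = 175/2
  (20/3, 0) → W = -60
  (1060/69, 200/69) → W = -8140/69

The binding constraints are x = 0 and 5x + 8y = 100.
Solving simultaneously gives x = 0, y = 25/2.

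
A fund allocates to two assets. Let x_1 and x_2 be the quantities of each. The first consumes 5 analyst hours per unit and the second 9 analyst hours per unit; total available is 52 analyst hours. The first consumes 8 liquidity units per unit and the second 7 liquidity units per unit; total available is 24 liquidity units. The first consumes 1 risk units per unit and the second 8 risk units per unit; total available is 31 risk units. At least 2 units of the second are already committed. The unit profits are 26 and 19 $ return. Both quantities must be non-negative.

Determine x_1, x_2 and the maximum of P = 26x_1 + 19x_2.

x_1 = 5/4, x_2 = 2, maximum P = 141/2

The optimum lies where 8x_1 + 7x_2 = 24 and x_2 = 2.
Solving simultaneously gives x_1 = 5/4, x_2 = 2.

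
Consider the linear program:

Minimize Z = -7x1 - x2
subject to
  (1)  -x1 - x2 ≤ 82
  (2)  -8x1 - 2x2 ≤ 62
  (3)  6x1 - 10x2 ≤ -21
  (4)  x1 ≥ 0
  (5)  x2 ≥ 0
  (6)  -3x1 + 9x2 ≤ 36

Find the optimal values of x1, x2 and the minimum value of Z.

x1 = 57/8, x2 = 51/8, minimum Z = -225/4

Extreme points and Z = -7x1 - x2:
  (0, 21/10) → Z = -21/10
  (57/8, 51/8) → Z = -225/4
  (0, 4) → Z = -4

The binding constraints are 6x1 - 10x2 = -21 and -3x1 + 9x2 = 36.
Solving simultaneously gives x1 = 57/8, x2 = 51/8.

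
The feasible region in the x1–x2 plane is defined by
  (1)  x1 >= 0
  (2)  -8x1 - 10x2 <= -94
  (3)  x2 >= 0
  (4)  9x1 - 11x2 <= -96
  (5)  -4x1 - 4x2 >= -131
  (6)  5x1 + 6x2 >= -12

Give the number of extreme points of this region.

Pairwise boundary intersections that survive every other constraint:
  (0, 47/5)
  (0, 131/4)
  (37/89, 807/89)
  (1057/80, 1563/80)

4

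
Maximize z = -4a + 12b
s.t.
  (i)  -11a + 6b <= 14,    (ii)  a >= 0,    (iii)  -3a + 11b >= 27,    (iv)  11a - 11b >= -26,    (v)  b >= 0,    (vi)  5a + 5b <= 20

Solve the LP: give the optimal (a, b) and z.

a = 9/11, b = 35/11, maximum z = 384/11

Feasible corners and z = -4a + 12b:
  (1/8, 219/88) → z = 323/11
  (17/14, 39/14) → z = 200/7
  (9/11, 35/11) → z = 384/11

The binding constraints are 11a - 11b = -26 and 5a + 5b = 20.
Solving simultaneously gives a = 9/11, b = 35/11.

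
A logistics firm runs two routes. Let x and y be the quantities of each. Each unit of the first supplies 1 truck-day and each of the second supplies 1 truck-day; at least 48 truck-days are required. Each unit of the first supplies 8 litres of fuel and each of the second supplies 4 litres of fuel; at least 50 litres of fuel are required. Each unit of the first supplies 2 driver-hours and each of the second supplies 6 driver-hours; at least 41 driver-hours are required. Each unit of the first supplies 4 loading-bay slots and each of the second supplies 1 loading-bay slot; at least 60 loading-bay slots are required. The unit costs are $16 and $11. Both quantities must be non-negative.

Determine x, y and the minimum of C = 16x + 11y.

Vertices and C = 16x + 11y:
  (0, 60) → C = 660
  (48, 0) → C = 768
  (4, 44) → C = 548
The feasible region is unbounded (it extends along (0, 1), (1, 0)), but C strictly increases along every unbounded feasible direction, so there is no improving ray and the minimum is attained at a vertex.

x = 4, y = 44, minimum C = 548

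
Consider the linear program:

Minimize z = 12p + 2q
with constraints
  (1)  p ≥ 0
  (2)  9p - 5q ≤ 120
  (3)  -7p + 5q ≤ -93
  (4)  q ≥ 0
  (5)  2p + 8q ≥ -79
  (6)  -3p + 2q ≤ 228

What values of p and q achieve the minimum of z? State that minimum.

Feasible corners and z = 12p + 2q:
  (27/2, 3/10) → z = 813/5
  (40/3, 0) → z = 160
  (93/7, 0) → z = 1116/7

The optimum lies where -7p + 5q = -93 and q = 0.
Solving simultaneously gives p = 93/7, q = 0.

p = 93/7, q = 0, minimum z = 1116/7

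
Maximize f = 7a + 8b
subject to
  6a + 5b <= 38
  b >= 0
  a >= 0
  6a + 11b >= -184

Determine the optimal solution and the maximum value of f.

a = 0, b = 38/5, maximum f = 304/5

Vertices and f = 7a + 8b:
  (19/3, 0) → f = 133/3
  (0, 38/5) → f = 304/5
  (0, 0) → f = 0

The binding constraints are 6a + 5b = 38 and a = 0.
Solving simultaneously gives a = 0, b = 38/5.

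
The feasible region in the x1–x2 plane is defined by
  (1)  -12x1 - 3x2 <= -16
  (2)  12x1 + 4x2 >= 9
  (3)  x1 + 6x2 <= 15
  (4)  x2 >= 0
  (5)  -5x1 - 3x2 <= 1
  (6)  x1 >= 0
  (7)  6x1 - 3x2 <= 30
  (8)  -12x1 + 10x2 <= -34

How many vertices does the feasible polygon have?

4

Pairwise boundary intersections that survive every other constraint:
  (75/13, 20/13)
  (177/41, 73/41)
  (5, 0)
  (17/6, 0)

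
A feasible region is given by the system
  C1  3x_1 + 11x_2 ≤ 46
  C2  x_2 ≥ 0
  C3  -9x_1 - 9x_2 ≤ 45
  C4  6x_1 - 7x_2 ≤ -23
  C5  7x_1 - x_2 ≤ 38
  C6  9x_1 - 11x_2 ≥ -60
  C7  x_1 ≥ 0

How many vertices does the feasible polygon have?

The feasible vertices (each the meet of two boundaries and inside every other half-plane) are:
  (23/29, 115/29)
  (0, 46/11)
  (0, 23/7)

3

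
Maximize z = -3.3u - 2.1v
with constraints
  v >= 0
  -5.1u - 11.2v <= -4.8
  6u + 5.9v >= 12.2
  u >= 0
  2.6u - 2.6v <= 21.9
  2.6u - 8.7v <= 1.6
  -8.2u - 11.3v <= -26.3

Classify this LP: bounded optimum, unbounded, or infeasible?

Corner points and z = -3.3u - 2.1v:
  (0, 263/113) → z = -5523/1130
  (18637/1586, 203/61) → z = -725859/15860
  (24689/10072, 2763/5036) → z = -930783/100720
The feasible region has finitely many vertices and no improving ray; the maximum is -5523/1130 at (0, 263/113).

bounded optimum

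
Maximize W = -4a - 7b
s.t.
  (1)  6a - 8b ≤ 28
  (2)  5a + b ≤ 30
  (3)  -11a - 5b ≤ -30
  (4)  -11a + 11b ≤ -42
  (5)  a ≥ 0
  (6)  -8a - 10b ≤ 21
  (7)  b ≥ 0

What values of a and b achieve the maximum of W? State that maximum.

a = 42/11, b = 0, maximum W = -168/11

Corner points and W = -4a - 7b:
  (134/23, 20/23) → W = -676/23
  (14/3, 0) → W = -56/3
  (62/11, 20/11) → W = -388/11
  (42/11, 0) → W = -168/11

At the optimal vertex, -11a + 11b = -42 and b = 0.
Solving simultaneously gives a = 42/11, b = 0.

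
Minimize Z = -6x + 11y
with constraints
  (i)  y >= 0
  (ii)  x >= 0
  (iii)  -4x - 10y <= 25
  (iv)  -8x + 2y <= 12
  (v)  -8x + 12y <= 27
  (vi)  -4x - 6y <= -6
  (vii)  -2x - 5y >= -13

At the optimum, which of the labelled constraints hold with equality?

(i) and (vii)

Vertices and Z = -6x + 11y:
  (3/2, 0) → Z = -9
  (13/2, 0) → Z = -39
  (0, 9/4) → Z = 99/4
  (0, 1) → Z = 11
  (21/64, 79/32) → Z = 403/16

The minimum is at (13/2, 0). Substituting into each constraint, equality holds for (i) and (vii); the remaining constraints have slack.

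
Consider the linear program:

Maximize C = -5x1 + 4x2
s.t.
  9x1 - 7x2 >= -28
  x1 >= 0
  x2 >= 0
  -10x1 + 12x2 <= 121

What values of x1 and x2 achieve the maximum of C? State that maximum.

The feasible region is unbounded (it extends along (6, 5), (1, 0)), but C strictly decreases along every unbounded feasible direction, so there is no improving ray and the maximum is attained at a vertex.

The optimum lies where 9x1 - 7x2 = -28 and -10x1 + 12x2 = 121.
Solving simultaneously gives x1 = 511/38, x2 = 809/38.

x1 = 511/38, x2 = 809/38, maximum C = 681/38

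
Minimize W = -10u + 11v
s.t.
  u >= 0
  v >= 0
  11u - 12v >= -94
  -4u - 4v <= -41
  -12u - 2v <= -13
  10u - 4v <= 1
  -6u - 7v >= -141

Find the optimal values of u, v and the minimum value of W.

Extreme points and W = -10u + 11v:
  (29/23, 827/92) → W = 7937/92
  (97/19, 951/76) → W = 6581/76
  (3, 29/4) → W = 199/4

The optimum lies where -4u - 4v = -41 and 10u - 4v = 1.
Solving simultaneously gives u = 3, v = 29/4.

u = 3, v = 29/4, minimum W = 199/4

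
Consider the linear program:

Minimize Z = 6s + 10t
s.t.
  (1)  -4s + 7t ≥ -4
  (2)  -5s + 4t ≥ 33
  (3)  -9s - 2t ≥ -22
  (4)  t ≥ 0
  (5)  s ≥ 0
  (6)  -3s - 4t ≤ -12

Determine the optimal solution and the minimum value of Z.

s = 0, t = 33/4, minimum Z = 165/2

Feasible corners and Z = 6s + 10t:
  (11/23, 407/46) → Z = 2101/23
  (0, 33/4) → Z = 165/2
  (0, 11) → Z = 110

At the optimal vertex, -5s + 4t = 33 and s = 0.
Solving simultaneously gives s = 0, t = 33/4.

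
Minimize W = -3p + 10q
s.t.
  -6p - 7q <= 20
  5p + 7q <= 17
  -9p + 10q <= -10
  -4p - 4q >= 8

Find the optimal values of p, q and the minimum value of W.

p = 6, q = -8, minimum W = -98

Vertices and W = -3p + 10q:
  (-130/123, -80/41) → W = -670/41
  (6, -8) → W = -98
  (-10/19, -28/19) → W = -250/19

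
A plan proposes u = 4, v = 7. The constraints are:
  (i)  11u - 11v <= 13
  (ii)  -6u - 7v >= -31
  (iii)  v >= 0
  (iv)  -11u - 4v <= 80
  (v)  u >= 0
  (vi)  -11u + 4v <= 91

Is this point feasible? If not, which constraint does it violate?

Constraint (ii): -6u - 7v = -73, which is not ≥ -31. All other constraints are satisfied.

not feasible — violates (ii)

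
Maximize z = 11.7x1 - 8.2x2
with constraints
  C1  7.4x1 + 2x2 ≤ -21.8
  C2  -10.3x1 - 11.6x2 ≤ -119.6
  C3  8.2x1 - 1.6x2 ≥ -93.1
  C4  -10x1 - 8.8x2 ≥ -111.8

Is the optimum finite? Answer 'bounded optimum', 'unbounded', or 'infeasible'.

bounded optimum

Feasible corners and z = 11.7x1 - 8.2x2:
  (-12302/1631, 55479/3262) → z = -3713973/16310
  (-5527/706, 25509/1412) → z = -423132/1765
  (-1481/186, 12931/744) → z = -175345/744
The feasible region has finitely many vertices and no improving ray; the maximum is -3713973/16310 at (-12302/1631, 55479/3262).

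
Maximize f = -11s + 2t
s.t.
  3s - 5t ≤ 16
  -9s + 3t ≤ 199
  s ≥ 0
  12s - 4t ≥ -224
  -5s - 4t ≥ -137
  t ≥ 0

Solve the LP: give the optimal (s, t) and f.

s = 0, t = 137/4, maximum f = 137/2

Extreme points and f = -11s + 2t:
  (749/37, 331/37) → f = -7577/37
  (16/3, 0) → f = -176/3
  (0, 137/4) → f = 137/2
  (0, 0) → f = 0

The binding constraints are s = 0 and -5s - 4t = -137.
Solving simultaneously gives s = 0, t = 137/4.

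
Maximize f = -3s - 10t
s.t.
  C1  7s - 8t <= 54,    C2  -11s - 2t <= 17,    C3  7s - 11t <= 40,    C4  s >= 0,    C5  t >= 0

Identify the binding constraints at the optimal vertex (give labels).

Extreme points and f = -3s - 10t:
  (274/21, 14/3) → f = -1802/21
  (40/7, 0) → f = -120/7
  (0, 0) → f = 0
The feasible region is unbounded (it extends along (0, 1), (8, 7)), but f strictly decreases along every unbounded feasible direction, so there is no improving ray and the maximum is attained at a vertex.

The maximum is at (0, 0). Substituting into each constraint, equality holds for C4 and C5; the remaining constraints have slack.

C4 and C5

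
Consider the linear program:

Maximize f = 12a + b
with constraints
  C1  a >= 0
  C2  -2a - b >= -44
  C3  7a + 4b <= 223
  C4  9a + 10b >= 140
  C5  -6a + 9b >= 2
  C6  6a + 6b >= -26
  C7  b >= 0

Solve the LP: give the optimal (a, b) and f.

Extreme points and f = 12a + b:
  (0, 44) → f = 44
  (0, 14) → f = 14
  (197/12, 67/6) → f = 1249/6
  (1240/141, 286/47) → f = 5246/47

a = 197/12, b = 67/6, maximum f = 1249/6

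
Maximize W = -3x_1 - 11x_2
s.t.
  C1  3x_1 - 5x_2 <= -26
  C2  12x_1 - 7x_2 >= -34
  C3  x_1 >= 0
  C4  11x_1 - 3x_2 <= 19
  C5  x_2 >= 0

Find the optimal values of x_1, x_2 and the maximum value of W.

x_1 = 4/13, x_2 = 70/13, maximum W = -782/13

Vertices and W = -3x_1 - 11x_2:
  (4/13, 70/13) → W = -782/13
  (173/46, 343/46) → W = -2146/23
  (235/41, 602/41) → W = -7327/41

The binding constraints are 3x_1 - 5x_2 = -26 and 12x_1 - 7x_2 = -34.
Solving simultaneously gives x_1 = 4/13, x_2 = 70/13.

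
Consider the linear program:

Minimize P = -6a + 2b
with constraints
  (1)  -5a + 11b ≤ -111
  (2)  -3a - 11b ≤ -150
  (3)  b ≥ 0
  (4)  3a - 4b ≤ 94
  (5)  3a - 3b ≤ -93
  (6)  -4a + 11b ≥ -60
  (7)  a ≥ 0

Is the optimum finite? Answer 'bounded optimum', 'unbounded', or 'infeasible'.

infeasible

The boundaries 3a - 3b = -93 and a = 0 meet at (0, 31), but that point violates -5a + 11b ≤ -111. Every candidate vertex is excluded by some other constraint, so the feasible region is empty.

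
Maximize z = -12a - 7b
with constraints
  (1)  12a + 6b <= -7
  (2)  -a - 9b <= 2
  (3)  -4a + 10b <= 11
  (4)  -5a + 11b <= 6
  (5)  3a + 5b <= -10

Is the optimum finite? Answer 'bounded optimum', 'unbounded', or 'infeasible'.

infeasible

The boundaries 12a + 6b = -7 and -a - 9b = 2 meet at (-1/2, -1/6), but that point violates 3a + 5b ≤ -10. Every candidate vertex is excluded by some other constraint, so the feasible region is empty.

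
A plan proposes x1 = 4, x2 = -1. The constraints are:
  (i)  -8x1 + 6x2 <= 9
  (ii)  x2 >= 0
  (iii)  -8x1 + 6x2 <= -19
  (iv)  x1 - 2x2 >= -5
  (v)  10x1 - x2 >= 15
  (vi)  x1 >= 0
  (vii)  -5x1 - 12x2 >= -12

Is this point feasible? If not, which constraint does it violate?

Constraint (ii): x2 = -1, which is not ≥ 0. All other constraints are satisfied.

not feasible — violates (ii)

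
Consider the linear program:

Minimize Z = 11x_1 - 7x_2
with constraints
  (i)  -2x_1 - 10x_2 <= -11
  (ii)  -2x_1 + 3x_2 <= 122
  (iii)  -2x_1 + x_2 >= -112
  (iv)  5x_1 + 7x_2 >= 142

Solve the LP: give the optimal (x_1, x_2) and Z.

Vertices and Z = 11x_1 - 7x_2:
  (1131/22, -101/11) → Z = 13855/22
  (1343/36, -229/36) → Z = 4094/9
  (229/2, 117) → Z = 881/2
  (-428/29, 894/29) → Z = -10966/29

The binding constraints are -2x_1 + 3x_2 = 122 and 5x_1 + 7x_2 = 142.
Solving simultaneously gives x_1 = -428/29, x_2 = 894/29.

x_1 = -428/29, x_2 = 894/29, minimum Z = -10966/29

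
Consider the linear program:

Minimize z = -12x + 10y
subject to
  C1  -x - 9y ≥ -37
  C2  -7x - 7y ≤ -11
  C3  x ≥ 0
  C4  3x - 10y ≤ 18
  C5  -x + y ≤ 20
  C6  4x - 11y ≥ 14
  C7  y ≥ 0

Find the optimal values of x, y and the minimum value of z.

x = 532/37, y = 93/37, minimum z = -5454/37

Corner points and z = -12x + 10y:
  (532/37, 93/37) → z = -5454/37
  (533/47, 134/47) → z = -5056/47
  (6, 0) → z = -72
  (7/2, 0) → z = -42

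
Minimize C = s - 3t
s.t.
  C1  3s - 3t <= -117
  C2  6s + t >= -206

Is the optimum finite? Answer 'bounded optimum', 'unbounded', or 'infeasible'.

From the feasible point (-35, 4), moving in the direction (3, 3) keeps every constraint satisfied while C decreases without bound.

unbounded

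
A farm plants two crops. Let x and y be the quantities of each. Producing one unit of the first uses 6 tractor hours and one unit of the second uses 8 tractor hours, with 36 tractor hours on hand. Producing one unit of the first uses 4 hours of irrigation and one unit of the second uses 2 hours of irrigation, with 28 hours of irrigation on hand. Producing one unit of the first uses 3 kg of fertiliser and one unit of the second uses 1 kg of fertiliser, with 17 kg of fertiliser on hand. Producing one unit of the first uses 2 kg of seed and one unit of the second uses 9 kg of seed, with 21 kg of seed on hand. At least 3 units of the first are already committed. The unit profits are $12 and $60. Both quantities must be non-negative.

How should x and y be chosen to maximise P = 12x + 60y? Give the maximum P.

x = 3, y = 5/3, maximum P = 136

Extreme points and P = 12x + 60y:
  (17/3, 0) → P = 68
  (3, 0) → P = 36
  (50/9, 1/3) → P = 260/3
  (78/19, 27/19) → P = 2556/19
  (3, 5/3) → P = 136

The optimum lies where 2x + 9y = 21 and x = 3.
Solving simultaneously gives x = 3, y = 5/3.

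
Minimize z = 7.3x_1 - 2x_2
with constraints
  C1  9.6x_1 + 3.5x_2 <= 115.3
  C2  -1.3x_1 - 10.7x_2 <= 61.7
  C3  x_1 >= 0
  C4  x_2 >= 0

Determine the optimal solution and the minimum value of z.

Feasible corners and z = 7.3x_1 - 2x_2:
  (0, 1153/35) → z = -2306/35
  (1153/96, 0) → z = 84169/960
  (0, 0) → z = 0

The binding constraints are 9.6x_1 + 3.5x_2 = 115.3 and x_1 = 0.
Solving simultaneously gives x_1 = 0, x_2 = 1153/35.

x_1 = 0, x_2 = 1153/35, minimum z = -2306/35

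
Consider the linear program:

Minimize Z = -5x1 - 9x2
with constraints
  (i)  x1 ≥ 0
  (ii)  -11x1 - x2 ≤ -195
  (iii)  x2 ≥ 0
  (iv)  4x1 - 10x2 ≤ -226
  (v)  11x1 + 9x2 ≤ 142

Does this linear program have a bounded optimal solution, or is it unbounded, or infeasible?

infeasible

The boundaries x1 = 0 and -11x1 - x2 = -195 meet at (0, 195), but that point violates 11x1 + 9x2 ≤ 142. Every candidate vertex is excluded by some other constraint, so the feasible region is empty.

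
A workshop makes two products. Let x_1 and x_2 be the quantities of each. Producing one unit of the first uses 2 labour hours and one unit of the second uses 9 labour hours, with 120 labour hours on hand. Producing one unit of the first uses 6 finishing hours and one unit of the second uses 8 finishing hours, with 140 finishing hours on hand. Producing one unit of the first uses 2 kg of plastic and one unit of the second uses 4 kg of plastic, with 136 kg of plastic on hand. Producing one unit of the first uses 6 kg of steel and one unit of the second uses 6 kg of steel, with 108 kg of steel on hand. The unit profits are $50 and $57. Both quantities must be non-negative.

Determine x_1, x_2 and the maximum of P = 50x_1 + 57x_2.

Vertices and P = 50x_1 + 57x_2:
  (0, 0) → P = 0
  (0, 40/3) → P = 760
  (18, 0) → P = 900
  (6, 12) → P = 984

x_1 = 6, x_2 = 12, maximum P = 984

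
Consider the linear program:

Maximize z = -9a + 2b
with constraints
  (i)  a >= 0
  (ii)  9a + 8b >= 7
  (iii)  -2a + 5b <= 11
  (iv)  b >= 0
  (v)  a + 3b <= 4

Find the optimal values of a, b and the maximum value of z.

Extreme points and z = -9a + 2b:
  (0, 7/8) → z = 7/4
  (0, 4/3) → z = 8/3
  (7/9, 0) → z = -7
  (4, 0) → z = -36

At the optimal vertex, a = 0 and a + 3b = 4.
Solving simultaneously gives a = 0, b = 4/3.

a = 0, b = 4/3, maximum z = 8/3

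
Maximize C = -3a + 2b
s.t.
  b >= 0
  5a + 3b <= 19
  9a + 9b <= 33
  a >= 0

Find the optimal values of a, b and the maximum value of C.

a = 0, b = 11/3, maximum C = 22/3

Vertices and C = -3a + 2b:
  (11/3, 0) → C = -11
  (0, 0) → C = 0
  (0, 11/3) → C = 22/3

The optimum lies where 9a + 9b = 33 and a = 0.
Solving simultaneously gives a = 0, b = 11/3.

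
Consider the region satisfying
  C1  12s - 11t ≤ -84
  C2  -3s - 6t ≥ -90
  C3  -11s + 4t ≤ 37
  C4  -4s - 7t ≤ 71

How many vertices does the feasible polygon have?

The feasible vertices (each the meet of two boundaries and inside every other half-plane) are:
  (162/35, 444/35)
  (-71/73, 480/73)
  (23/13, 367/26)

3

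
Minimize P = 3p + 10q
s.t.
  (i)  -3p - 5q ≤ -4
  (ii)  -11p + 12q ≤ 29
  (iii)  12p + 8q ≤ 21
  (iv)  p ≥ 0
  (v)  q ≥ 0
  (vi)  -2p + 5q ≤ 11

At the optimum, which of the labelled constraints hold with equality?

Corner points and P = 3p + 10q:
  (0, 4/5) → P = 8
  (4/3, 0) → P = 4
  (7/4, 0) → P = 21/4
  (17/76, 87/38) → P = 1791/76
  (0, 11/5) → P = 22

The minimum is at (4/3, 0). Substituting into each constraint, equality holds for (i) and (v); the remaining constraints have slack.

(i) and (v)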